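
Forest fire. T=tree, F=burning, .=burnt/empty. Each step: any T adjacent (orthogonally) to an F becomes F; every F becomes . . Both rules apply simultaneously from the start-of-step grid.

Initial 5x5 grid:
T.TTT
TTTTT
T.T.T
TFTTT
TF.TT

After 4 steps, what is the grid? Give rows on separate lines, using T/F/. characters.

Step 1: 3 trees catch fire, 2 burn out
  T.TTT
  TTTTT
  T.T.T
  F.FTT
  F..TT
Step 2: 3 trees catch fire, 3 burn out
  T.TTT
  TTTTT
  F.F.T
  ...FT
  ...TT
Step 3: 4 trees catch fire, 3 burn out
  T.TTT
  FTFTT
  ....T
  ....F
  ...FT
Step 4: 6 trees catch fire, 4 burn out
  F.FTT
  .F.FT
  ....F
  .....
  ....F

F.FTT
.F.FT
....F
.....
....F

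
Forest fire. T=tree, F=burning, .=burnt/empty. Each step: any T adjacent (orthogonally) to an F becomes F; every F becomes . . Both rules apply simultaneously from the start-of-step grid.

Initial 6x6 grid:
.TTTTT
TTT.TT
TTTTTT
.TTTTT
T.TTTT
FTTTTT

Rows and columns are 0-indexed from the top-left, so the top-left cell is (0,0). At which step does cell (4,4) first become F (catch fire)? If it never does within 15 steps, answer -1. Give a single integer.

Step 1: cell (4,4)='T' (+2 fires, +1 burnt)
Step 2: cell (4,4)='T' (+1 fires, +2 burnt)
Step 3: cell (4,4)='T' (+2 fires, +1 burnt)
Step 4: cell (4,4)='T' (+3 fires, +2 burnt)
Step 5: cell (4,4)='F' (+5 fires, +3 burnt)
  -> target ignites at step 5
Step 6: cell (4,4)='.' (+5 fires, +5 burnt)
Step 7: cell (4,4)='.' (+5 fires, +5 burnt)
Step 8: cell (4,4)='.' (+5 fires, +5 burnt)
Step 9: cell (4,4)='.' (+2 fires, +5 burnt)
Step 10: cell (4,4)='.' (+1 fires, +2 burnt)
Step 11: cell (4,4)='.' (+0 fires, +1 burnt)
  fire out at step 11

5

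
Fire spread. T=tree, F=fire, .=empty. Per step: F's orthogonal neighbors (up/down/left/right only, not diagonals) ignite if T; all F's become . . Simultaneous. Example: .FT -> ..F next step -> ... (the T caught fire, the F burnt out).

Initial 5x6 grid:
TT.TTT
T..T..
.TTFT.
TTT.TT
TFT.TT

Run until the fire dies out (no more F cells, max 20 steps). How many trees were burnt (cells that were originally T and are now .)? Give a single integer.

Step 1: +6 fires, +2 burnt (F count now 6)
Step 2: +5 fires, +6 burnt (F count now 5)
Step 3: +3 fires, +5 burnt (F count now 3)
Step 4: +2 fires, +3 burnt (F count now 2)
Step 5: +0 fires, +2 burnt (F count now 0)
Fire out after step 5
Initially T: 19, now '.': 27
Total burnt (originally-T cells now '.'): 16

Answer: 16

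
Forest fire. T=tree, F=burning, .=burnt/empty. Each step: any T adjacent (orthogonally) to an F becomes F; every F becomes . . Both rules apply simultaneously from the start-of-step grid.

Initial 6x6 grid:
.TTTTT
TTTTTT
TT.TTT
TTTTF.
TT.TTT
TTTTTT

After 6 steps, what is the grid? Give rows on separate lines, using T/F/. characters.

Step 1: 3 trees catch fire, 1 burn out
  .TTTTT
  TTTTTT
  TT.TFT
  TTTF..
  TT.TFT
  TTTTTT
Step 2: 7 trees catch fire, 3 burn out
  .TTTTT
  TTTTFT
  TT.F.F
  TTF...
  TT.F.F
  TTTTFT
Step 3: 6 trees catch fire, 7 burn out
  .TTTFT
  TTTF.F
  TT....
  TF....
  TT....
  TTTF.F
Step 4: 7 trees catch fire, 6 burn out
  .TTF.F
  TTF...
  TF....
  F.....
  TF....
  TTF...
Step 5: 5 trees catch fire, 7 burn out
  .TF...
  TF....
  F.....
  ......
  F.....
  TF....
Step 6: 3 trees catch fire, 5 burn out
  .F....
  F.....
  ......
  ......
  ......
  F.....

.F....
F.....
......
......
......
F.....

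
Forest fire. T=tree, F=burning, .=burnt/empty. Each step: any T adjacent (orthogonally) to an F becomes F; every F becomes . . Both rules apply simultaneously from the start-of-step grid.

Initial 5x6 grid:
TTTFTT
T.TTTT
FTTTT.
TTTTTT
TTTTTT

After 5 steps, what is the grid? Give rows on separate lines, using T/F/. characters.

Step 1: 6 trees catch fire, 2 burn out
  TTF.FT
  F.TFTT
  .FTTT.
  FTTTTT
  TTTTTT
Step 2: 9 trees catch fire, 6 burn out
  FF...F
  ..F.FT
  ..FFT.
  .FTTTT
  FTTTTT
Step 3: 5 trees catch fire, 9 burn out
  ......
  .....F
  ....F.
  ..FFTT
  .FTTTT
Step 4: 3 trees catch fire, 5 burn out
  ......
  ......
  ......
  ....FT
  ..FFTT
Step 5: 2 trees catch fire, 3 burn out
  ......
  ......
  ......
  .....F
  ....FT

......
......
......
.....F
....FT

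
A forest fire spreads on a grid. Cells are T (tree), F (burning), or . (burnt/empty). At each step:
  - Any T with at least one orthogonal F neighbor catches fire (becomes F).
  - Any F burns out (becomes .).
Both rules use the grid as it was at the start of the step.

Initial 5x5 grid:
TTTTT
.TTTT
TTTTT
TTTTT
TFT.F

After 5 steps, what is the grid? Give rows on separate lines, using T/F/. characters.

Step 1: 4 trees catch fire, 2 burn out
  TTTTT
  .TTTT
  TTTTT
  TFTTF
  F.F..
Step 2: 5 trees catch fire, 4 burn out
  TTTTT
  .TTTT
  TFTTF
  F.FF.
  .....
Step 3: 5 trees catch fire, 5 burn out
  TTTTT
  .FTTF
  F.FF.
  .....
  .....
Step 4: 4 trees catch fire, 5 burn out
  TFTTF
  ..FF.
  .....
  .....
  .....
Step 5: 3 trees catch fire, 4 burn out
  F.FF.
  .....
  .....
  .....
  .....

F.FF.
.....
.....
.....
.....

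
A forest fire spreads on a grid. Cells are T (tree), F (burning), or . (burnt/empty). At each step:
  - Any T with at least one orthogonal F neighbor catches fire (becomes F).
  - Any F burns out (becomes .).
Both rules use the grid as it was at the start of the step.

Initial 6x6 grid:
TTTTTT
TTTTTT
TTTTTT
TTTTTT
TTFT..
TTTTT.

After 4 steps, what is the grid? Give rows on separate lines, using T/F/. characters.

Step 1: 4 trees catch fire, 1 burn out
  TTTTTT
  TTTTTT
  TTTTTT
  TTFTTT
  TF.F..
  TTFTT.
Step 2: 6 trees catch fire, 4 burn out
  TTTTTT
  TTTTTT
  TTFTTT
  TF.FTT
  F.....
  TF.FT.
Step 3: 7 trees catch fire, 6 burn out
  TTTTTT
  TTFTTT
  TF.FTT
  F...FT
  ......
  F...F.
Step 4: 6 trees catch fire, 7 burn out
  TTFTTT
  TF.FTT
  F...FT
  .....F
  ......
  ......

TTFTTT
TF.FTT
F...FT
.....F
......
......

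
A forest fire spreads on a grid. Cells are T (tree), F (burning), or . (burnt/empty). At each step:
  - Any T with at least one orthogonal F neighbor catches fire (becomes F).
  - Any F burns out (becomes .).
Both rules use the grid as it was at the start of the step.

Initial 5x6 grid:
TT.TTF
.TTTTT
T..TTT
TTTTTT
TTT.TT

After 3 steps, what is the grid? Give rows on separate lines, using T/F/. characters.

Step 1: 2 trees catch fire, 1 burn out
  TT.TF.
  .TTTTF
  T..TTT
  TTTTTT
  TTT.TT
Step 2: 3 trees catch fire, 2 burn out
  TT.F..
  .TTTF.
  T..TTF
  TTTTTT
  TTT.TT
Step 3: 3 trees catch fire, 3 burn out
  TT....
  .TTF..
  T..TF.
  TTTTTF
  TTT.TT

TT....
.TTF..
T..TF.
TTTTTF
TTT.TT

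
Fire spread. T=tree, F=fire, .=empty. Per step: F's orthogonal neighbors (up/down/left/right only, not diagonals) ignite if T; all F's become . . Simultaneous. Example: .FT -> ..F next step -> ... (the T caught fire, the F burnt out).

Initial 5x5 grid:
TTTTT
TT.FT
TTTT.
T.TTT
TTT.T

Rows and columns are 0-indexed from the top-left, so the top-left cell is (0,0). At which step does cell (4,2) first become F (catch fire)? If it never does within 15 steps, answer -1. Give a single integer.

Step 1: cell (4,2)='T' (+3 fires, +1 burnt)
Step 2: cell (4,2)='T' (+4 fires, +3 burnt)
Step 3: cell (4,2)='T' (+4 fires, +4 burnt)
Step 4: cell (4,2)='F' (+5 fires, +4 burnt)
  -> target ignites at step 4
Step 5: cell (4,2)='.' (+3 fires, +5 burnt)
Step 6: cell (4,2)='.' (+1 fires, +3 burnt)
Step 7: cell (4,2)='.' (+0 fires, +1 burnt)
  fire out at step 7

4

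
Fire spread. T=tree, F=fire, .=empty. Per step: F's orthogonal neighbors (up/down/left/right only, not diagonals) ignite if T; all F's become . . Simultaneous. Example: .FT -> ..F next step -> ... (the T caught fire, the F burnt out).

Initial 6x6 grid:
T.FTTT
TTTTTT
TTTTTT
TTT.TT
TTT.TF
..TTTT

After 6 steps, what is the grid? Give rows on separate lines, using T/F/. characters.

Step 1: 5 trees catch fire, 2 burn out
  T..FTT
  TTFTTT
  TTTTTT
  TTT.TF
  TTT.F.
  ..TTTF
Step 2: 7 trees catch fire, 5 burn out
  T...FT
  TF.FTT
  TTFTTF
  TTT.F.
  TTT...
  ..TTF.
Step 3: 9 trees catch fire, 7 burn out
  T....F
  F...FF
  TF.FF.
  TTF...
  TTT...
  ..TF..
Step 4: 5 trees catch fire, 9 burn out
  F.....
  ......
  F.....
  TF....
  TTF...
  ..F...
Step 5: 2 trees catch fire, 5 burn out
  ......
  ......
  ......
  F.....
  TF....
  ......
Step 6: 1 trees catch fire, 2 burn out
  ......
  ......
  ......
  ......
  F.....
  ......

......
......
......
......
F.....
......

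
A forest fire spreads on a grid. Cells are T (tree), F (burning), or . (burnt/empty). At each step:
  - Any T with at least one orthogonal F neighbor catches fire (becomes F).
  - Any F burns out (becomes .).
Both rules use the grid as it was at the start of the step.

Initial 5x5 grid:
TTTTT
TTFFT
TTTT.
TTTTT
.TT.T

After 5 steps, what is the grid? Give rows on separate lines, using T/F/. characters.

Step 1: 6 trees catch fire, 2 burn out
  TTFFT
  TF..F
  TTFF.
  TTTTT
  .TT.T
Step 2: 6 trees catch fire, 6 burn out
  TF..F
  F....
  TF...
  TTFFT
  .TT.T
Step 3: 5 trees catch fire, 6 burn out
  F....
  .....
  F....
  TF..F
  .TF.T
Step 4: 3 trees catch fire, 5 burn out
  .....
  .....
  .....
  F....
  .F..F
Step 5: 0 trees catch fire, 3 burn out
  .....
  .....
  .....
  .....
  .....

.....
.....
.....
.....
.....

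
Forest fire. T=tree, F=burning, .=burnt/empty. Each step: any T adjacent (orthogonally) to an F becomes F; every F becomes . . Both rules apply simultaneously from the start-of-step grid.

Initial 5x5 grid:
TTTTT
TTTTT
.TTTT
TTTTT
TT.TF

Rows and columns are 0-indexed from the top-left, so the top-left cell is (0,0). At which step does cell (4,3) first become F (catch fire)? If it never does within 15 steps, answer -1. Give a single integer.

Step 1: cell (4,3)='F' (+2 fires, +1 burnt)
  -> target ignites at step 1
Step 2: cell (4,3)='.' (+2 fires, +2 burnt)
Step 3: cell (4,3)='.' (+3 fires, +2 burnt)
Step 4: cell (4,3)='.' (+4 fires, +3 burnt)
Step 5: cell (4,3)='.' (+5 fires, +4 burnt)
Step 6: cell (4,3)='.' (+3 fires, +5 burnt)
Step 7: cell (4,3)='.' (+2 fires, +3 burnt)
Step 8: cell (4,3)='.' (+1 fires, +2 burnt)
Step 9: cell (4,3)='.' (+0 fires, +1 burnt)
  fire out at step 9

1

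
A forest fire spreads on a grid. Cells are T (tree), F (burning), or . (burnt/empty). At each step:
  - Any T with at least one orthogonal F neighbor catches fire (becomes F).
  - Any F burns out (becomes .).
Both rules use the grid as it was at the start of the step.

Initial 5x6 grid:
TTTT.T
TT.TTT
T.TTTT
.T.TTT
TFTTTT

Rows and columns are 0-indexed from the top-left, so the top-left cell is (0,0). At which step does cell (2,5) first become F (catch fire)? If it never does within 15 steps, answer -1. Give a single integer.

Step 1: cell (2,5)='T' (+3 fires, +1 burnt)
Step 2: cell (2,5)='T' (+1 fires, +3 burnt)
Step 3: cell (2,5)='T' (+2 fires, +1 burnt)
Step 4: cell (2,5)='T' (+3 fires, +2 burnt)
Step 5: cell (2,5)='T' (+4 fires, +3 burnt)
Step 6: cell (2,5)='F' (+3 fires, +4 burnt)
  -> target ignites at step 6
Step 7: cell (2,5)='.' (+2 fires, +3 burnt)
Step 8: cell (2,5)='.' (+2 fires, +2 burnt)
Step 9: cell (2,5)='.' (+2 fires, +2 burnt)
Step 10: cell (2,5)='.' (+1 fires, +2 burnt)
Step 11: cell (2,5)='.' (+1 fires, +1 burnt)
Step 12: cell (2,5)='.' (+0 fires, +1 burnt)
  fire out at step 12

6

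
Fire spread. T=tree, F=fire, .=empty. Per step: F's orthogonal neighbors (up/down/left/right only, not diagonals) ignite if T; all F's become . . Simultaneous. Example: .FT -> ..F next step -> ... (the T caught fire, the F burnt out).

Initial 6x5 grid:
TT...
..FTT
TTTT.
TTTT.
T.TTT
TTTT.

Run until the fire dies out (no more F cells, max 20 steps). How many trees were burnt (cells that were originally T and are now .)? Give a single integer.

Answer: 18

Derivation:
Step 1: +2 fires, +1 burnt (F count now 2)
Step 2: +4 fires, +2 burnt (F count now 4)
Step 3: +4 fires, +4 burnt (F count now 4)
Step 4: +3 fires, +4 burnt (F count now 3)
Step 5: +4 fires, +3 burnt (F count now 4)
Step 6: +1 fires, +4 burnt (F count now 1)
Step 7: +0 fires, +1 burnt (F count now 0)
Fire out after step 7
Initially T: 20, now '.': 28
Total burnt (originally-T cells now '.'): 18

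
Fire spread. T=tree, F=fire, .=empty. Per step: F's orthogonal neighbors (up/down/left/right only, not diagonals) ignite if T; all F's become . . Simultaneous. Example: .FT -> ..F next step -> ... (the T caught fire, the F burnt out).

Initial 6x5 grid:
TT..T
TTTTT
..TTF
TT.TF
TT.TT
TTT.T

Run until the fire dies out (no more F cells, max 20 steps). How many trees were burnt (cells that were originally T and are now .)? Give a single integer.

Step 1: +4 fires, +2 burnt (F count now 4)
Step 2: +5 fires, +4 burnt (F count now 5)
Step 3: +1 fires, +5 burnt (F count now 1)
Step 4: +1 fires, +1 burnt (F count now 1)
Step 5: +2 fires, +1 burnt (F count now 2)
Step 6: +1 fires, +2 burnt (F count now 1)
Step 7: +0 fires, +1 burnt (F count now 0)
Fire out after step 7
Initially T: 21, now '.': 23
Total burnt (originally-T cells now '.'): 14

Answer: 14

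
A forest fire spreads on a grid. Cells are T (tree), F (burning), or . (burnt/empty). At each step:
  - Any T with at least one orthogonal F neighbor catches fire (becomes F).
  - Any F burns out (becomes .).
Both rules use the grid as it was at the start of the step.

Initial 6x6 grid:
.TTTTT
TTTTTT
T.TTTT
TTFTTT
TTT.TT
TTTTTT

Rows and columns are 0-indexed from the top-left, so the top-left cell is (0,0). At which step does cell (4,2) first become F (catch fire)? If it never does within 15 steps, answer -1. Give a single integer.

Step 1: cell (4,2)='F' (+4 fires, +1 burnt)
  -> target ignites at step 1
Step 2: cell (4,2)='.' (+6 fires, +4 burnt)
Step 3: cell (4,2)='.' (+10 fires, +6 burnt)
Step 4: cell (4,2)='.' (+8 fires, +10 burnt)
Step 5: cell (4,2)='.' (+3 fires, +8 burnt)
Step 6: cell (4,2)='.' (+1 fires, +3 burnt)
Step 7: cell (4,2)='.' (+0 fires, +1 burnt)
  fire out at step 7

1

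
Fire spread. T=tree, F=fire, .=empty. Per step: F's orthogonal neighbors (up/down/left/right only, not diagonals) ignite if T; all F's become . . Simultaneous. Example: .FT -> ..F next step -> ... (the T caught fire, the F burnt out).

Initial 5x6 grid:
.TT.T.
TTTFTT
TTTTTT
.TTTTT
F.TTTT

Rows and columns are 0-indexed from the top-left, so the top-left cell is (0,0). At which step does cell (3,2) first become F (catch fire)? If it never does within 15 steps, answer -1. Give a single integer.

Step 1: cell (3,2)='T' (+3 fires, +2 burnt)
Step 2: cell (3,2)='T' (+7 fires, +3 burnt)
Step 3: cell (3,2)='F' (+7 fires, +7 burnt)
  -> target ignites at step 3
Step 4: cell (3,2)='.' (+5 fires, +7 burnt)
Step 5: cell (3,2)='.' (+1 fires, +5 burnt)
Step 6: cell (3,2)='.' (+0 fires, +1 burnt)
  fire out at step 6

3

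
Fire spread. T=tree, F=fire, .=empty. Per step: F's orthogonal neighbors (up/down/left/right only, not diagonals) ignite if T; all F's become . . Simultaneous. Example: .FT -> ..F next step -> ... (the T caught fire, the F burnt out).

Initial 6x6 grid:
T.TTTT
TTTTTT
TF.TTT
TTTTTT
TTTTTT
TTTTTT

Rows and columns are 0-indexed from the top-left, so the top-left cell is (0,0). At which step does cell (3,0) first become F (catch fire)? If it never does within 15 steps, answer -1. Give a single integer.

Step 1: cell (3,0)='T' (+3 fires, +1 burnt)
Step 2: cell (3,0)='F' (+5 fires, +3 burnt)
  -> target ignites at step 2
Step 3: cell (3,0)='.' (+7 fires, +5 burnt)
Step 4: cell (3,0)='.' (+7 fires, +7 burnt)
Step 5: cell (3,0)='.' (+6 fires, +7 burnt)
Step 6: cell (3,0)='.' (+4 fires, +6 burnt)
Step 7: cell (3,0)='.' (+1 fires, +4 burnt)
Step 8: cell (3,0)='.' (+0 fires, +1 burnt)
  fire out at step 8

2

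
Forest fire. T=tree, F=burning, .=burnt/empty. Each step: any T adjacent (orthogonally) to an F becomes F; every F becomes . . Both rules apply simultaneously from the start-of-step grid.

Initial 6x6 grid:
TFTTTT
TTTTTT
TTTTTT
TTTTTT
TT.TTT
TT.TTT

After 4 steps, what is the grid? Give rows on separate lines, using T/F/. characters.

Step 1: 3 trees catch fire, 1 burn out
  F.FTTT
  TFTTTT
  TTTTTT
  TTTTTT
  TT.TTT
  TT.TTT
Step 2: 4 trees catch fire, 3 burn out
  ...FTT
  F.FTTT
  TFTTTT
  TTTTTT
  TT.TTT
  TT.TTT
Step 3: 5 trees catch fire, 4 burn out
  ....FT
  ...FTT
  F.FTTT
  TFTTTT
  TT.TTT
  TT.TTT
Step 4: 6 trees catch fire, 5 burn out
  .....F
  ....FT
  ...FTT
  F.FTTT
  TF.TTT
  TT.TTT

.....F
....FT
...FTT
F.FTTT
TF.TTT
TT.TTT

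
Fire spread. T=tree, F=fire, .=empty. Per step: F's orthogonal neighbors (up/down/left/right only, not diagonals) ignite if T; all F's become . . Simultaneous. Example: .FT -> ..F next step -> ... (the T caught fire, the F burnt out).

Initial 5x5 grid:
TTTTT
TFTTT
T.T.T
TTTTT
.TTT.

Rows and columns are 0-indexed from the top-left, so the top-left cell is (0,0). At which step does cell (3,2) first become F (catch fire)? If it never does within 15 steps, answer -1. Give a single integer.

Step 1: cell (3,2)='T' (+3 fires, +1 burnt)
Step 2: cell (3,2)='T' (+5 fires, +3 burnt)
Step 3: cell (3,2)='F' (+4 fires, +5 burnt)
  -> target ignites at step 3
Step 4: cell (3,2)='.' (+5 fires, +4 burnt)
Step 5: cell (3,2)='.' (+3 fires, +5 burnt)
Step 6: cell (3,2)='.' (+0 fires, +3 burnt)
  fire out at step 6

3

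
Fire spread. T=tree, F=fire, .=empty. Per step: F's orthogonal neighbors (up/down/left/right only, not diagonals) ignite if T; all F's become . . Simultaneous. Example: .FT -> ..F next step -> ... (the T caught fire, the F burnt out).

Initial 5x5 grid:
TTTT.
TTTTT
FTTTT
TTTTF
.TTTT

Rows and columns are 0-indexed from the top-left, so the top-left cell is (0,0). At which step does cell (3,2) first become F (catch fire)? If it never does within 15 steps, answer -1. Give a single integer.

Step 1: cell (3,2)='T' (+6 fires, +2 burnt)
Step 2: cell (3,2)='F' (+8 fires, +6 burnt)
  -> target ignites at step 2
Step 3: cell (3,2)='.' (+5 fires, +8 burnt)
Step 4: cell (3,2)='.' (+2 fires, +5 burnt)
Step 5: cell (3,2)='.' (+0 fires, +2 burnt)
  fire out at step 5

2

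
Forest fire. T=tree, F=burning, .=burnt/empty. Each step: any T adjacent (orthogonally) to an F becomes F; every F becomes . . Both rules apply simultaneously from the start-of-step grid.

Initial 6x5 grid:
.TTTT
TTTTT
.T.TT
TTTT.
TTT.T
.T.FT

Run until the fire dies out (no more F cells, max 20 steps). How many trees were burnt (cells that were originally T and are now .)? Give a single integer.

Step 1: +1 fires, +1 burnt (F count now 1)
Step 2: +1 fires, +1 burnt (F count now 1)
Step 3: +0 fires, +1 burnt (F count now 0)
Fire out after step 3
Initially T: 22, now '.': 10
Total burnt (originally-T cells now '.'): 2

Answer: 2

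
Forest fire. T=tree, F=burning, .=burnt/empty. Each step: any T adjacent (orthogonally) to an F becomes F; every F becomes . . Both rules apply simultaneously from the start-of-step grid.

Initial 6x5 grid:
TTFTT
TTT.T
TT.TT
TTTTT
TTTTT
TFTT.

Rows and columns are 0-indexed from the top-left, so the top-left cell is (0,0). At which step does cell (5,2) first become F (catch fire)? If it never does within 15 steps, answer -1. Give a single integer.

Step 1: cell (5,2)='F' (+6 fires, +2 burnt)
  -> target ignites at step 1
Step 2: cell (5,2)='.' (+7 fires, +6 burnt)
Step 3: cell (5,2)='.' (+6 fires, +7 burnt)
Step 4: cell (5,2)='.' (+4 fires, +6 burnt)
Step 5: cell (5,2)='.' (+2 fires, +4 burnt)
Step 6: cell (5,2)='.' (+0 fires, +2 burnt)
  fire out at step 6

1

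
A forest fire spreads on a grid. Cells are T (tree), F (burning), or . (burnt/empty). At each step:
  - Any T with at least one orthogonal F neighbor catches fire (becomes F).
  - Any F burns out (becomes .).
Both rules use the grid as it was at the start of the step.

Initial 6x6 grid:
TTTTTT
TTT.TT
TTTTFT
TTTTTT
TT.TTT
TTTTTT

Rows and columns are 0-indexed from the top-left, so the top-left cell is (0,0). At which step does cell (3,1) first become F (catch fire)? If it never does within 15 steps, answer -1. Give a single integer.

Step 1: cell (3,1)='T' (+4 fires, +1 burnt)
Step 2: cell (3,1)='T' (+6 fires, +4 burnt)
Step 3: cell (3,1)='T' (+8 fires, +6 burnt)
Step 4: cell (3,1)='F' (+6 fires, +8 burnt)
  -> target ignites at step 4
Step 5: cell (3,1)='.' (+5 fires, +6 burnt)
Step 6: cell (3,1)='.' (+3 fires, +5 burnt)
Step 7: cell (3,1)='.' (+1 fires, +3 burnt)
Step 8: cell (3,1)='.' (+0 fires, +1 burnt)
  fire out at step 8

4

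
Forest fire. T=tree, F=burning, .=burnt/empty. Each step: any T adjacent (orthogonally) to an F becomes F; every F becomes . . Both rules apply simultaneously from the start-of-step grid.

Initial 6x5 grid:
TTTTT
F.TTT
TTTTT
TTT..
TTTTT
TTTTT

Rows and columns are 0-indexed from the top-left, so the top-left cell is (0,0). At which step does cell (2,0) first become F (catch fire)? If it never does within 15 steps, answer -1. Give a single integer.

Step 1: cell (2,0)='F' (+2 fires, +1 burnt)
  -> target ignites at step 1
Step 2: cell (2,0)='.' (+3 fires, +2 burnt)
Step 3: cell (2,0)='.' (+4 fires, +3 burnt)
Step 4: cell (2,0)='.' (+6 fires, +4 burnt)
Step 5: cell (2,0)='.' (+5 fires, +6 burnt)
Step 6: cell (2,0)='.' (+3 fires, +5 burnt)
Step 7: cell (2,0)='.' (+2 fires, +3 burnt)
Step 8: cell (2,0)='.' (+1 fires, +2 burnt)
Step 9: cell (2,0)='.' (+0 fires, +1 burnt)
  fire out at step 9

1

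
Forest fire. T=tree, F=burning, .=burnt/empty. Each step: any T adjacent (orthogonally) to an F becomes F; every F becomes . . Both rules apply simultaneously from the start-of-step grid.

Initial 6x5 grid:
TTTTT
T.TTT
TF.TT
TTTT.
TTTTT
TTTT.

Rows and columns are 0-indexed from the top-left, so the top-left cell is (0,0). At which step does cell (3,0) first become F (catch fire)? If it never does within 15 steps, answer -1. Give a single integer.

Step 1: cell (3,0)='T' (+2 fires, +1 burnt)
Step 2: cell (3,0)='F' (+4 fires, +2 burnt)
  -> target ignites at step 2
Step 3: cell (3,0)='.' (+5 fires, +4 burnt)
Step 4: cell (3,0)='.' (+5 fires, +5 burnt)
Step 5: cell (3,0)='.' (+5 fires, +5 burnt)
Step 6: cell (3,0)='.' (+3 fires, +5 burnt)
Step 7: cell (3,0)='.' (+1 fires, +3 burnt)
Step 8: cell (3,0)='.' (+0 fires, +1 burnt)
  fire out at step 8

2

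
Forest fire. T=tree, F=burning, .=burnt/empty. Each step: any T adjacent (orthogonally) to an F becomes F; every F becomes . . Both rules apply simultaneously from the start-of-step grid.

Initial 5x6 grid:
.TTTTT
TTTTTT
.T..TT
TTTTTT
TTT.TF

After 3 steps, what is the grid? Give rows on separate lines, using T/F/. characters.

Step 1: 2 trees catch fire, 1 burn out
  .TTTTT
  TTTTTT
  .T..TT
  TTTTTF
  TTT.F.
Step 2: 2 trees catch fire, 2 burn out
  .TTTTT
  TTTTTT
  .T..TF
  TTTTF.
  TTT...
Step 3: 3 trees catch fire, 2 burn out
  .TTTTT
  TTTTTF
  .T..F.
  TTTF..
  TTT...

.TTTTT
TTTTTF
.T..F.
TTTF..
TTT...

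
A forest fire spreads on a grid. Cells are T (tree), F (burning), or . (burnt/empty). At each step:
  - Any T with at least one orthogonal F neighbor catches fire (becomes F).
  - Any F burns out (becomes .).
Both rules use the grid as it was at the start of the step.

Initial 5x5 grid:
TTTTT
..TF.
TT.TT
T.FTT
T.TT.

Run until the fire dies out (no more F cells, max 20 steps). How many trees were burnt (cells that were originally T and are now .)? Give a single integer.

Step 1: +5 fires, +2 burnt (F count now 5)
Step 2: +5 fires, +5 burnt (F count now 5)
Step 3: +1 fires, +5 burnt (F count now 1)
Step 4: +1 fires, +1 burnt (F count now 1)
Step 5: +0 fires, +1 burnt (F count now 0)
Fire out after step 5
Initially T: 16, now '.': 21
Total burnt (originally-T cells now '.'): 12

Answer: 12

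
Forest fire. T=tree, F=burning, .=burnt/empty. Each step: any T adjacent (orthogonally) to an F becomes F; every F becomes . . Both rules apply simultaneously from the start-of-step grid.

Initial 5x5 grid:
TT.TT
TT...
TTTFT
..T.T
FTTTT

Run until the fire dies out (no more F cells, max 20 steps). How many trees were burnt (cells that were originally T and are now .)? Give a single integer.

Step 1: +3 fires, +2 burnt (F count now 3)
Step 2: +4 fires, +3 burnt (F count now 4)
Step 3: +4 fires, +4 burnt (F count now 4)
Step 4: +2 fires, +4 burnt (F count now 2)
Step 5: +1 fires, +2 burnt (F count now 1)
Step 6: +0 fires, +1 burnt (F count now 0)
Fire out after step 6
Initially T: 16, now '.': 23
Total burnt (originally-T cells now '.'): 14

Answer: 14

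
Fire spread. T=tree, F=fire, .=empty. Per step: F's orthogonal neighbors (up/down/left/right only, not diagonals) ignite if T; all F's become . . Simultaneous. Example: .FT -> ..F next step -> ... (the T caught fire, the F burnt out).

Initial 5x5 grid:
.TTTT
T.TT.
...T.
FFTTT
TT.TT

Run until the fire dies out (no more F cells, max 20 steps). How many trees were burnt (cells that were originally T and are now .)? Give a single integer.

Answer: 14

Derivation:
Step 1: +3 fires, +2 burnt (F count now 3)
Step 2: +1 fires, +3 burnt (F count now 1)
Step 3: +3 fires, +1 burnt (F count now 3)
Step 4: +2 fires, +3 burnt (F count now 2)
Step 5: +2 fires, +2 burnt (F count now 2)
Step 6: +2 fires, +2 burnt (F count now 2)
Step 7: +1 fires, +2 burnt (F count now 1)
Step 8: +0 fires, +1 burnt (F count now 0)
Fire out after step 8
Initially T: 15, now '.': 24
Total burnt (originally-T cells now '.'): 14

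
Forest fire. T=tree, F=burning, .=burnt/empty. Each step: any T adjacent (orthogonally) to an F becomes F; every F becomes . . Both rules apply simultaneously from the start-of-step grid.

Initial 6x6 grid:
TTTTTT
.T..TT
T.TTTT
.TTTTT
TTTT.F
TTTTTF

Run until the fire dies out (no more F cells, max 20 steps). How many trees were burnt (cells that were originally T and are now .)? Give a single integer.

Answer: 27

Derivation:
Step 1: +2 fires, +2 burnt (F count now 2)
Step 2: +3 fires, +2 burnt (F count now 3)
Step 3: +5 fires, +3 burnt (F count now 5)
Step 4: +6 fires, +5 burnt (F count now 6)
Step 5: +5 fires, +6 burnt (F count now 5)
Step 6: +2 fires, +5 burnt (F count now 2)
Step 7: +1 fires, +2 burnt (F count now 1)
Step 8: +1 fires, +1 burnt (F count now 1)
Step 9: +2 fires, +1 burnt (F count now 2)
Step 10: +0 fires, +2 burnt (F count now 0)
Fire out after step 10
Initially T: 28, now '.': 35
Total burnt (originally-T cells now '.'): 27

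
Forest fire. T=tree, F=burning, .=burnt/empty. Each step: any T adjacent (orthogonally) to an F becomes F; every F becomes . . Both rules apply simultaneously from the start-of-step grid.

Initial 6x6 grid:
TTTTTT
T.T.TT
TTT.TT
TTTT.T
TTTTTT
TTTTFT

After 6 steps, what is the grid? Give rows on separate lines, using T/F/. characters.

Step 1: 3 trees catch fire, 1 burn out
  TTTTTT
  T.T.TT
  TTT.TT
  TTTT.T
  TTTTFT
  TTTF.F
Step 2: 3 trees catch fire, 3 burn out
  TTTTTT
  T.T.TT
  TTT.TT
  TTTT.T
  TTTF.F
  TTF...
Step 3: 4 trees catch fire, 3 burn out
  TTTTTT
  T.T.TT
  TTT.TT
  TTTF.F
  TTF...
  TF....
Step 4: 4 trees catch fire, 4 burn out
  TTTTTT
  T.T.TT
  TTT.TF
  TTF...
  TF....
  F.....
Step 5: 5 trees catch fire, 4 burn out
  TTTTTT
  T.T.TF
  TTF.F.
  TF....
  F.....
  ......
Step 6: 5 trees catch fire, 5 burn out
  TTTTTF
  T.F.F.
  TF....
  F.....
  ......
  ......

TTTTTF
T.F.F.
TF....
F.....
......
......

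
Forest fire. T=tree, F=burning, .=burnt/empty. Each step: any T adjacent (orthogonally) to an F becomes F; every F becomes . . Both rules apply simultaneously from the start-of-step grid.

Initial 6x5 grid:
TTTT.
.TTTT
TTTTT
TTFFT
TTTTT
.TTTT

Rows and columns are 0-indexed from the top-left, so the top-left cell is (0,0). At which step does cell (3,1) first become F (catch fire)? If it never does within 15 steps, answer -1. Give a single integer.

Step 1: cell (3,1)='F' (+6 fires, +2 burnt)
  -> target ignites at step 1
Step 2: cell (3,1)='.' (+9 fires, +6 burnt)
Step 3: cell (3,1)='.' (+8 fires, +9 burnt)
Step 4: cell (3,1)='.' (+1 fires, +8 burnt)
Step 5: cell (3,1)='.' (+1 fires, +1 burnt)
Step 6: cell (3,1)='.' (+0 fires, +1 burnt)
  fire out at step 6

1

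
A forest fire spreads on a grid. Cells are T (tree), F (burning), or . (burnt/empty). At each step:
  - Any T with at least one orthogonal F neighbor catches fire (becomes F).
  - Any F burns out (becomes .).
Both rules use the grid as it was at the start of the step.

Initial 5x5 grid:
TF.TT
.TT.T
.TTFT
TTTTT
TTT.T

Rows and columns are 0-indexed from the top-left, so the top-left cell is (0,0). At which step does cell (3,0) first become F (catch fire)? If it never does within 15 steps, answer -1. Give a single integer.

Step 1: cell (3,0)='T' (+5 fires, +2 burnt)
Step 2: cell (3,0)='T' (+5 fires, +5 burnt)
Step 3: cell (3,0)='T' (+4 fires, +5 burnt)
Step 4: cell (3,0)='F' (+3 fires, +4 burnt)
  -> target ignites at step 4
Step 5: cell (3,0)='.' (+1 fires, +3 burnt)
Step 6: cell (3,0)='.' (+0 fires, +1 burnt)
  fire out at step 6

4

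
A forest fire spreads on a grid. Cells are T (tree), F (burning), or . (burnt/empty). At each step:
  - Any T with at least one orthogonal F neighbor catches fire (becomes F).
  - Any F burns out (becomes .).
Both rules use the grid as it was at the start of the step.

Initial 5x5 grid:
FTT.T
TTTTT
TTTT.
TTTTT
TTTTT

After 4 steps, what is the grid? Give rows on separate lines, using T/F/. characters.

Step 1: 2 trees catch fire, 1 burn out
  .FT.T
  FTTTT
  TTTT.
  TTTTT
  TTTTT
Step 2: 3 trees catch fire, 2 burn out
  ..F.T
  .FTTT
  FTTT.
  TTTTT
  TTTTT
Step 3: 3 trees catch fire, 3 burn out
  ....T
  ..FTT
  .FTT.
  FTTTT
  TTTTT
Step 4: 4 trees catch fire, 3 burn out
  ....T
  ...FT
  ..FT.
  .FTTT
  FTTTT

....T
...FT
..FT.
.FTTT
FTTTT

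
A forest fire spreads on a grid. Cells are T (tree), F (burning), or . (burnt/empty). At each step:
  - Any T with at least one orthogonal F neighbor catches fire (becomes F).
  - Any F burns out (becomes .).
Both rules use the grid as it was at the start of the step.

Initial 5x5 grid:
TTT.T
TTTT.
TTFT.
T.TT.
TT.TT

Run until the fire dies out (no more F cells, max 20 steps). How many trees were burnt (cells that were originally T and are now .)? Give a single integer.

Answer: 17

Derivation:
Step 1: +4 fires, +1 burnt (F count now 4)
Step 2: +5 fires, +4 burnt (F count now 5)
Step 3: +4 fires, +5 burnt (F count now 4)
Step 4: +3 fires, +4 burnt (F count now 3)
Step 5: +1 fires, +3 burnt (F count now 1)
Step 6: +0 fires, +1 burnt (F count now 0)
Fire out after step 6
Initially T: 18, now '.': 24
Total burnt (originally-T cells now '.'): 17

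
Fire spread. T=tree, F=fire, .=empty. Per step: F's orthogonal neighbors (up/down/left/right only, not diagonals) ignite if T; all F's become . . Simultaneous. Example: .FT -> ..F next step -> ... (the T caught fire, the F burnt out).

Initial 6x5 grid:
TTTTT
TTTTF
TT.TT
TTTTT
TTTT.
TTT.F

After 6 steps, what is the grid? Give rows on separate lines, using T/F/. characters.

Step 1: 3 trees catch fire, 2 burn out
  TTTTF
  TTTF.
  TT.TF
  TTTTT
  TTTT.
  TTT..
Step 2: 4 trees catch fire, 3 burn out
  TTTF.
  TTF..
  TT.F.
  TTTTF
  TTTT.
  TTT..
Step 3: 3 trees catch fire, 4 burn out
  TTF..
  TF...
  TT...
  TTTF.
  TTTT.
  TTT..
Step 4: 5 trees catch fire, 3 burn out
  TF...
  F....
  TF...
  TTF..
  TTTF.
  TTT..
Step 5: 4 trees catch fire, 5 burn out
  F....
  .....
  F....
  TF...
  TTF..
  TTT..
Step 6: 3 trees catch fire, 4 burn out
  .....
  .....
  .....
  F....
  TF...
  TTF..

.....
.....
.....
F....
TF...
TTF..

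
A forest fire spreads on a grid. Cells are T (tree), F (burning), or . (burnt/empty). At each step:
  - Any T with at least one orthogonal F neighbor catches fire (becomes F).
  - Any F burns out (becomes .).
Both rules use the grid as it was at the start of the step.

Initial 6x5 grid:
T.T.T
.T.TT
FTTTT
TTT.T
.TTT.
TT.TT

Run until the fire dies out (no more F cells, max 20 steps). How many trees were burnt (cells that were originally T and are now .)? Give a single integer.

Answer: 19

Derivation:
Step 1: +2 fires, +1 burnt (F count now 2)
Step 2: +3 fires, +2 burnt (F count now 3)
Step 3: +3 fires, +3 burnt (F count now 3)
Step 4: +4 fires, +3 burnt (F count now 4)
Step 5: +4 fires, +4 burnt (F count now 4)
Step 6: +2 fires, +4 burnt (F count now 2)
Step 7: +1 fires, +2 burnt (F count now 1)
Step 8: +0 fires, +1 burnt (F count now 0)
Fire out after step 8
Initially T: 21, now '.': 28
Total burnt (originally-T cells now '.'): 19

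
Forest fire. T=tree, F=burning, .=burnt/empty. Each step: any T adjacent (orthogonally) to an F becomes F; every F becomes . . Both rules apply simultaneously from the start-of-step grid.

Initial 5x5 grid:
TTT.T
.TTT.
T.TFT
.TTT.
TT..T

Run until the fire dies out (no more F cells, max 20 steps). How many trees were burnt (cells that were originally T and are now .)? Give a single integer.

Step 1: +4 fires, +1 burnt (F count now 4)
Step 2: +2 fires, +4 burnt (F count now 2)
Step 3: +3 fires, +2 burnt (F count now 3)
Step 4: +2 fires, +3 burnt (F count now 2)
Step 5: +2 fires, +2 burnt (F count now 2)
Step 6: +0 fires, +2 burnt (F count now 0)
Fire out after step 6
Initially T: 16, now '.': 22
Total burnt (originally-T cells now '.'): 13

Answer: 13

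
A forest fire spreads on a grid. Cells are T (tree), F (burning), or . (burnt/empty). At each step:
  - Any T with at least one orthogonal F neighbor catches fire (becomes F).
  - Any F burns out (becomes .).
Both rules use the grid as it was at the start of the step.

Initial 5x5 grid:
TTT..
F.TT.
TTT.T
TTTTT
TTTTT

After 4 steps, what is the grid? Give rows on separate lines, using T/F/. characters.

Step 1: 2 trees catch fire, 1 burn out
  FTT..
  ..TT.
  FTT.T
  TTTTT
  TTTTT
Step 2: 3 trees catch fire, 2 burn out
  .FT..
  ..TT.
  .FT.T
  FTTTT
  TTTTT
Step 3: 4 trees catch fire, 3 burn out
  ..F..
  ..TT.
  ..F.T
  .FTTT
  FTTTT
Step 4: 3 trees catch fire, 4 burn out
  .....
  ..FT.
  ....T
  ..FTT
  .FTTT

.....
..FT.
....T
..FTT
.FTTT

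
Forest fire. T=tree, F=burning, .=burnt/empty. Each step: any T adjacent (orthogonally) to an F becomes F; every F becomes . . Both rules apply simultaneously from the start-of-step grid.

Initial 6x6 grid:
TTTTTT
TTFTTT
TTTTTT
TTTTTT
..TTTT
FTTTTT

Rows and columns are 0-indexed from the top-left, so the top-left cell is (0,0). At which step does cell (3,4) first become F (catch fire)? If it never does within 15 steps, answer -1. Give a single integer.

Step 1: cell (3,4)='T' (+5 fires, +2 burnt)
Step 2: cell (3,4)='T' (+8 fires, +5 burnt)
Step 3: cell (3,4)='T' (+9 fires, +8 burnt)
Step 4: cell (3,4)='F' (+6 fires, +9 burnt)
  -> target ignites at step 4
Step 5: cell (3,4)='.' (+3 fires, +6 burnt)
Step 6: cell (3,4)='.' (+1 fires, +3 burnt)
Step 7: cell (3,4)='.' (+0 fires, +1 burnt)
  fire out at step 7

4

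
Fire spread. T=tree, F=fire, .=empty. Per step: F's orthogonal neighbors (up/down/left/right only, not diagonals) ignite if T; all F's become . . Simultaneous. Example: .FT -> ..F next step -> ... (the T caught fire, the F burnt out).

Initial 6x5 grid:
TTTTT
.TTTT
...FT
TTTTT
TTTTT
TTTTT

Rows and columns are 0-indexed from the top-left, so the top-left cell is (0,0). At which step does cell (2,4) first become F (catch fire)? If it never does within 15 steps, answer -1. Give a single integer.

Step 1: cell (2,4)='F' (+3 fires, +1 burnt)
  -> target ignites at step 1
Step 2: cell (2,4)='.' (+6 fires, +3 burnt)
Step 3: cell (2,4)='.' (+7 fires, +6 burnt)
Step 4: cell (2,4)='.' (+5 fires, +7 burnt)
Step 5: cell (2,4)='.' (+3 fires, +5 burnt)
Step 6: cell (2,4)='.' (+1 fires, +3 burnt)
Step 7: cell (2,4)='.' (+0 fires, +1 burnt)
  fire out at step 7

1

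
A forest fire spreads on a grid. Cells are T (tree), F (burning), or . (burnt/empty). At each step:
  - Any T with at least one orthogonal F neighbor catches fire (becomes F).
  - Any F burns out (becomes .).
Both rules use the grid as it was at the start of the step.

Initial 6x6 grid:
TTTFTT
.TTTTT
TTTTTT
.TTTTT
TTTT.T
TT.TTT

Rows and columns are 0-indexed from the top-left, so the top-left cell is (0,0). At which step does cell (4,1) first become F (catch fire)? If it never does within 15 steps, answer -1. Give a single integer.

Step 1: cell (4,1)='T' (+3 fires, +1 burnt)
Step 2: cell (4,1)='T' (+5 fires, +3 burnt)
Step 3: cell (4,1)='T' (+6 fires, +5 burnt)
Step 4: cell (4,1)='T' (+5 fires, +6 burnt)
Step 5: cell (4,1)='T' (+5 fires, +5 burnt)
Step 6: cell (4,1)='F' (+3 fires, +5 burnt)
  -> target ignites at step 6
Step 7: cell (4,1)='.' (+3 fires, +3 burnt)
Step 8: cell (4,1)='.' (+1 fires, +3 burnt)
Step 9: cell (4,1)='.' (+0 fires, +1 burnt)
  fire out at step 9

6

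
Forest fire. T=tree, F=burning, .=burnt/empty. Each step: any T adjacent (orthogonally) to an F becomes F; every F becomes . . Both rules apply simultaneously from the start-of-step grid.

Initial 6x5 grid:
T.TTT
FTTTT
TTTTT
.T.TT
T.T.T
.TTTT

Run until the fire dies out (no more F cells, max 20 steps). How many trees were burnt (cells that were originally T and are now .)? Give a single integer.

Answer: 22

Derivation:
Step 1: +3 fires, +1 burnt (F count now 3)
Step 2: +2 fires, +3 burnt (F count now 2)
Step 3: +4 fires, +2 burnt (F count now 4)
Step 4: +3 fires, +4 burnt (F count now 3)
Step 5: +3 fires, +3 burnt (F count now 3)
Step 6: +1 fires, +3 burnt (F count now 1)
Step 7: +1 fires, +1 burnt (F count now 1)
Step 8: +1 fires, +1 burnt (F count now 1)
Step 9: +1 fires, +1 burnt (F count now 1)
Step 10: +1 fires, +1 burnt (F count now 1)
Step 11: +2 fires, +1 burnt (F count now 2)
Step 12: +0 fires, +2 burnt (F count now 0)
Fire out after step 12
Initially T: 23, now '.': 29
Total burnt (originally-T cells now '.'): 22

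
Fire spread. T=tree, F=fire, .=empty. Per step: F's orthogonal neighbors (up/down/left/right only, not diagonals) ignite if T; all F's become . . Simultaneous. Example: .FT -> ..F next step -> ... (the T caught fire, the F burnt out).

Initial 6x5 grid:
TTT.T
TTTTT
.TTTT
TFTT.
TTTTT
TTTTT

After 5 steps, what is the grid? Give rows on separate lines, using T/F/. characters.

Step 1: 4 trees catch fire, 1 burn out
  TTT.T
  TTTTT
  .FTTT
  F.FT.
  TFTTT
  TTTTT
Step 2: 6 trees catch fire, 4 burn out
  TTT.T
  TFTTT
  ..FTT
  ...F.
  F.FTT
  TFTTT
Step 3: 7 trees catch fire, 6 burn out
  TFT.T
  F.FTT
  ...FT
  .....
  ...FT
  F.FTT
Step 4: 6 trees catch fire, 7 burn out
  F.F.T
  ...FT
  ....F
  .....
  ....F
  ...FT
Step 5: 2 trees catch fire, 6 burn out
  ....T
  ....F
  .....
  .....
  .....
  ....F

....T
....F
.....
.....
.....
....F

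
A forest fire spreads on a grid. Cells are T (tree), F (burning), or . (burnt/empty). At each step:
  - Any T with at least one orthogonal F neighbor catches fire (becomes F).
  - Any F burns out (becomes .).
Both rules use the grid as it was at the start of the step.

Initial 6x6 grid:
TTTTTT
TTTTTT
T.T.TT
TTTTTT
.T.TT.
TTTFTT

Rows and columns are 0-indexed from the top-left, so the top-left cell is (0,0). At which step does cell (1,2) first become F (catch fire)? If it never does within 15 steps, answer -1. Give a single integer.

Step 1: cell (1,2)='T' (+3 fires, +1 burnt)
Step 2: cell (1,2)='T' (+4 fires, +3 burnt)
Step 3: cell (1,2)='T' (+4 fires, +4 burnt)
Step 4: cell (1,2)='T' (+4 fires, +4 burnt)
Step 5: cell (1,2)='F' (+4 fires, +4 burnt)
  -> target ignites at step 5
Step 6: cell (1,2)='.' (+6 fires, +4 burnt)
Step 7: cell (1,2)='.' (+4 fires, +6 burnt)
Step 8: cell (1,2)='.' (+1 fires, +4 burnt)
Step 9: cell (1,2)='.' (+0 fires, +1 burnt)
  fire out at step 9

5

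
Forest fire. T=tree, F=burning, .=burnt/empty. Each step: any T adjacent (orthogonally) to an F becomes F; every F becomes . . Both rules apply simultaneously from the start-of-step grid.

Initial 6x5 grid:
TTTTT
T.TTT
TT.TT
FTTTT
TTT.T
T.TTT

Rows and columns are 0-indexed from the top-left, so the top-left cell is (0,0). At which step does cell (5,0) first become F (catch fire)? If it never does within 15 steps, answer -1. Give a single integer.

Step 1: cell (5,0)='T' (+3 fires, +1 burnt)
Step 2: cell (5,0)='F' (+5 fires, +3 burnt)
  -> target ignites at step 2
Step 3: cell (5,0)='.' (+3 fires, +5 burnt)
Step 4: cell (5,0)='.' (+4 fires, +3 burnt)
Step 5: cell (5,0)='.' (+5 fires, +4 burnt)
Step 6: cell (5,0)='.' (+4 fires, +5 burnt)
Step 7: cell (5,0)='.' (+1 fires, +4 burnt)
Step 8: cell (5,0)='.' (+0 fires, +1 burnt)
  fire out at step 8

2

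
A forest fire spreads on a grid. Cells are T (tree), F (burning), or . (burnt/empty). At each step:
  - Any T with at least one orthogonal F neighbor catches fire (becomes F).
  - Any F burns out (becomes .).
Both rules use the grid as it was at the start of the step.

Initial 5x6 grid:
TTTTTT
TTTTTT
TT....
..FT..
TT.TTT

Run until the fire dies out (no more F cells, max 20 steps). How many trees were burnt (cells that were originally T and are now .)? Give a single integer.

Step 1: +1 fires, +1 burnt (F count now 1)
Step 2: +1 fires, +1 burnt (F count now 1)
Step 3: +1 fires, +1 burnt (F count now 1)
Step 4: +1 fires, +1 burnt (F count now 1)
Step 5: +0 fires, +1 burnt (F count now 0)
Fire out after step 5
Initially T: 20, now '.': 14
Total burnt (originally-T cells now '.'): 4

Answer: 4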